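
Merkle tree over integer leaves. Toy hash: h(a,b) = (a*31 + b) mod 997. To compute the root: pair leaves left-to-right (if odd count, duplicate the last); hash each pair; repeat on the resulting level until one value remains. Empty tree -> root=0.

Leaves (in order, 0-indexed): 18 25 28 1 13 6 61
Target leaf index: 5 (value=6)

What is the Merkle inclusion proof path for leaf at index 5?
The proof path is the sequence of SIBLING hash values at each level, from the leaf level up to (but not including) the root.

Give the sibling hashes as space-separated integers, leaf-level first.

Answer: 13 955 996

Derivation:
L0 (leaves): [18, 25, 28, 1, 13, 6, 61], target index=5
L1: h(18,25)=(18*31+25)%997=583 [pair 0] h(28,1)=(28*31+1)%997=869 [pair 1] h(13,6)=(13*31+6)%997=409 [pair 2] h(61,61)=(61*31+61)%997=955 [pair 3] -> [583, 869, 409, 955]
  Sibling for proof at L0: 13
L2: h(583,869)=(583*31+869)%997=996 [pair 0] h(409,955)=(409*31+955)%997=673 [pair 1] -> [996, 673]
  Sibling for proof at L1: 955
L3: h(996,673)=(996*31+673)%997=642 [pair 0] -> [642]
  Sibling for proof at L2: 996
Root: 642
Proof path (sibling hashes from leaf to root): [13, 955, 996]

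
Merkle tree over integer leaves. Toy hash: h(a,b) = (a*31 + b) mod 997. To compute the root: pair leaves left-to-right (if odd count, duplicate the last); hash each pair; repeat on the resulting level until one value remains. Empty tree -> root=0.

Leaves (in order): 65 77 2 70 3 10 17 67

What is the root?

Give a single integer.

L0: [65, 77, 2, 70, 3, 10, 17, 67]
L1: h(65,77)=(65*31+77)%997=98 h(2,70)=(2*31+70)%997=132 h(3,10)=(3*31+10)%997=103 h(17,67)=(17*31+67)%997=594 -> [98, 132, 103, 594]
L2: h(98,132)=(98*31+132)%997=179 h(103,594)=(103*31+594)%997=796 -> [179, 796]
L3: h(179,796)=(179*31+796)%997=363 -> [363]

Answer: 363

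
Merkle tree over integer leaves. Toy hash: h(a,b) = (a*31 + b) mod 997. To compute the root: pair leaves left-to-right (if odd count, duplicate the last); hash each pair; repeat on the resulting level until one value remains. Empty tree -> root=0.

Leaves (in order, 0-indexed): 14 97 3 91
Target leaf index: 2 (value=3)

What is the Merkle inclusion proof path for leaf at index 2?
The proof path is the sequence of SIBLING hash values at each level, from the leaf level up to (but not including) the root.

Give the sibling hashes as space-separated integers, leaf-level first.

L0 (leaves): [14, 97, 3, 91], target index=2
L1: h(14,97)=(14*31+97)%997=531 [pair 0] h(3,91)=(3*31+91)%997=184 [pair 1] -> [531, 184]
  Sibling for proof at L0: 91
L2: h(531,184)=(531*31+184)%997=693 [pair 0] -> [693]
  Sibling for proof at L1: 531
Root: 693
Proof path (sibling hashes from leaf to root): [91, 531]

Answer: 91 531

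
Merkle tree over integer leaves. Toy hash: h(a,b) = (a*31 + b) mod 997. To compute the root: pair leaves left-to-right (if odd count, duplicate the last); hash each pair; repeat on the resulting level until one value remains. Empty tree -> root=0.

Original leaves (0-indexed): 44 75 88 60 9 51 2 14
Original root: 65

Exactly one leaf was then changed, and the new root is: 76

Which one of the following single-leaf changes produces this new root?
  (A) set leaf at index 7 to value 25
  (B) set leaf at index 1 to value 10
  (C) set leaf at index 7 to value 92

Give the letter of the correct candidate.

Answer: A

Derivation:
Original leaves: [44, 75, 88, 60, 9, 51, 2, 14]
Target new root: 76
Try each candidate change and compute the resulting root:
Candidate A: set leaf[7] = 25 -> leaves = [44, 75, 88, 60, 9, 51, 2, 25]
  L0: [44, 75, 88, 60, 9, 51, 2, 25]
  L1: h(44,75)=(44*31+75)%997=442 h(88,60)=(88*31+60)%997=794 h(9,51)=(9*31+51)%997=330 h(2,25)=(2*31+25)%997=87 -> [442, 794, 330, 87]
  L2: h(442,794)=(442*31+794)%997=538 h(330,87)=(330*31+87)%997=347 -> [538, 347]
  L3: h(538,347)=(538*31+347)%997=76 -> [76]
  root = 76 == target 76  ** MATCH **
Candidate B: set leaf[1] = 10 -> leaves = [44, 10, 88, 60, 9, 51, 2, 14]
  L0: [44, 10, 88, 60, 9, 51, 2, 14]
  L1: h(44,10)=(44*31+10)%997=377 h(88,60)=(88*31+60)%997=794 h(9,51)=(9*31+51)%997=330 h(2,14)=(2*31+14)%997=76 -> [377, 794, 330, 76]
  L2: h(377,794)=(377*31+794)%997=517 h(330,76)=(330*31+76)%997=336 -> [517, 336]
  L3: h(517,336)=(517*31+336)%997=411 -> [411]
  root = 411 != target 76
Candidate C: set leaf[7] = 92 -> leaves = [44, 75, 88, 60, 9, 51, 2, 92]
  L0: [44, 75, 88, 60, 9, 51, 2, 92]
  L1: h(44,75)=(44*31+75)%997=442 h(88,60)=(88*31+60)%997=794 h(9,51)=(9*31+51)%997=330 h(2,92)=(2*31+92)%997=154 -> [442, 794, 330, 154]
  L2: h(442,794)=(442*31+794)%997=538 h(330,154)=(330*31+154)%997=414 -> [538, 414]
  L3: h(538,414)=(538*31+414)%997=143 -> [143]
  root = 143 != target 76
Candidate A produces the target root.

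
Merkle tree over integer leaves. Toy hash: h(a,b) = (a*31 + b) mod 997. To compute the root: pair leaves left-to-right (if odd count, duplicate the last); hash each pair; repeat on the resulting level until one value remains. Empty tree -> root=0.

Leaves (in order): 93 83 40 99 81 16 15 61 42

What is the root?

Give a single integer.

L0: [93, 83, 40, 99, 81, 16, 15, 61, 42]
L1: h(93,83)=(93*31+83)%997=972 h(40,99)=(40*31+99)%997=342 h(81,16)=(81*31+16)%997=533 h(15,61)=(15*31+61)%997=526 h(42,42)=(42*31+42)%997=347 -> [972, 342, 533, 526, 347]
L2: h(972,342)=(972*31+342)%997=564 h(533,526)=(533*31+526)%997=100 h(347,347)=(347*31+347)%997=137 -> [564, 100, 137]
L3: h(564,100)=(564*31+100)%997=635 h(137,137)=(137*31+137)%997=396 -> [635, 396]
L4: h(635,396)=(635*31+396)%997=141 -> [141]

Answer: 141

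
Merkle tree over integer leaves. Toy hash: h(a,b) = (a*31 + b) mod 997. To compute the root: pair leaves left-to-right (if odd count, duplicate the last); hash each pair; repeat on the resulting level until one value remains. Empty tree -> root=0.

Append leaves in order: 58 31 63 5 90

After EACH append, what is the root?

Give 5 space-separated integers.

After append 58 (leaves=[58]):
  L0: [58]
  root=58
After append 31 (leaves=[58, 31]):
  L0: [58, 31]
  L1: h(58,31)=(58*31+31)%997=832 -> [832]
  root=832
After append 63 (leaves=[58, 31, 63]):
  L0: [58, 31, 63]
  L1: h(58,31)=(58*31+31)%997=832 h(63,63)=(63*31+63)%997=22 -> [832, 22]
  L2: h(832,22)=(832*31+22)%997=889 -> [889]
  root=889
After append 5 (leaves=[58, 31, 63, 5]):
  L0: [58, 31, 63, 5]
  L1: h(58,31)=(58*31+31)%997=832 h(63,5)=(63*31+5)%997=961 -> [832, 961]
  L2: h(832,961)=(832*31+961)%997=831 -> [831]
  root=831
After append 90 (leaves=[58, 31, 63, 5, 90]):
  L0: [58, 31, 63, 5, 90]
  L1: h(58,31)=(58*31+31)%997=832 h(63,5)=(63*31+5)%997=961 h(90,90)=(90*31+90)%997=886 -> [832, 961, 886]
  L2: h(832,961)=(832*31+961)%997=831 h(886,886)=(886*31+886)%997=436 -> [831, 436]
  L3: h(831,436)=(831*31+436)%997=275 -> [275]
  root=275

Answer: 58 832 889 831 275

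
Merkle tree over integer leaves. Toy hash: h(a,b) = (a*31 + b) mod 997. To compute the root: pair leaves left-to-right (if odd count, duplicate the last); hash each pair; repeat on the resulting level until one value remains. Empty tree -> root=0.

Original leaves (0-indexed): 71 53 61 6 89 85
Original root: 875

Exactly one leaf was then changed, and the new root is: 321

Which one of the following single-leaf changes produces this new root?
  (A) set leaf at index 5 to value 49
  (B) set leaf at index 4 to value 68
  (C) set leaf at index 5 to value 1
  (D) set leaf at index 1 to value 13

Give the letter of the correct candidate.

Original leaves: [71, 53, 61, 6, 89, 85]
Target new root: 321
Try each candidate change and compute the resulting root:
Candidate A: set leaf[5] = 49 -> leaves = [71, 53, 61, 6, 89, 49]
  L0: [71, 53, 61, 6, 89, 49]
  L1: h(71,53)=(71*31+53)%997=260 h(61,6)=(61*31+6)%997=900 h(89,49)=(89*31+49)%997=814 -> [260, 900, 814]
  L2: h(260,900)=(260*31+900)%997=984 h(814,814)=(814*31+814)%997=126 -> [984, 126]
  L3: h(984,126)=(984*31+126)%997=720 -> [720]
  root = 720 != target 321
Candidate B: set leaf[4] = 68 -> leaves = [71, 53, 61, 6, 68, 85]
  L0: [71, 53, 61, 6, 68, 85]
  L1: h(71,53)=(71*31+53)%997=260 h(61,6)=(61*31+6)%997=900 h(68,85)=(68*31+85)%997=199 -> [260, 900, 199]
  L2: h(260,900)=(260*31+900)%997=984 h(199,199)=(199*31+199)%997=386 -> [984, 386]
  L3: h(984,386)=(984*31+386)%997=980 -> [980]
  root = 980 != target 321
Candidate C: set leaf[5] = 1 -> leaves = [71, 53, 61, 6, 89, 1]
  L0: [71, 53, 61, 6, 89, 1]
  L1: h(71,53)=(71*31+53)%997=260 h(61,6)=(61*31+6)%997=900 h(89,1)=(89*31+1)%997=766 -> [260, 900, 766]
  L2: h(260,900)=(260*31+900)%997=984 h(766,766)=(766*31+766)%997=584 -> [984, 584]
  L3: h(984,584)=(984*31+584)%997=181 -> [181]
  root = 181 != target 321
Candidate D: set leaf[1] = 13 -> leaves = [71, 13, 61, 6, 89, 85]
  L0: [71, 13, 61, 6, 89, 85]
  L1: h(71,13)=(71*31+13)%997=220 h(61,6)=(61*31+6)%997=900 h(89,85)=(89*31+85)%997=850 -> [220, 900, 850]
  L2: h(220,900)=(220*31+900)%997=741 h(850,850)=(850*31+850)%997=281 -> [741, 281]
  L3: h(741,281)=(741*31+281)%997=321 -> [321]
  root = 321 == target 321  ** MATCH **
Candidate D produces the target root.

Answer: D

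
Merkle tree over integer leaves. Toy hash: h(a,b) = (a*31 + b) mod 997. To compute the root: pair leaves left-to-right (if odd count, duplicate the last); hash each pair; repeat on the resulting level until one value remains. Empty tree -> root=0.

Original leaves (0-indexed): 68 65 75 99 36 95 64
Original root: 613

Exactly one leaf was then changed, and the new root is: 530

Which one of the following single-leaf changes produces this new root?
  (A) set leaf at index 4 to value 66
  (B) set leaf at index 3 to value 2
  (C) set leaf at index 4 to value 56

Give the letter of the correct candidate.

Original leaves: [68, 65, 75, 99, 36, 95, 64]
Target new root: 530
Try each candidate change and compute the resulting root:
Candidate A: set leaf[4] = 66 -> leaves = [68, 65, 75, 99, 66, 95, 64]
  L0: [68, 65, 75, 99, 66, 95, 64]
  L1: h(68,65)=(68*31+65)%997=179 h(75,99)=(75*31+99)%997=430 h(66,95)=(66*31+95)%997=147 h(64,64)=(64*31+64)%997=54 -> [179, 430, 147, 54]
  L2: h(179,430)=(179*31+430)%997=994 h(147,54)=(147*31+54)%997=623 -> [994, 623]
  L3: h(994,623)=(994*31+623)%997=530 -> [530]
  root = 530 == target 530  ** MATCH **
Candidate B: set leaf[3] = 2 -> leaves = [68, 65, 75, 2, 36, 95, 64]
  L0: [68, 65, 75, 2, 36, 95, 64]
  L1: h(68,65)=(68*31+65)%997=179 h(75,2)=(75*31+2)%997=333 h(36,95)=(36*31+95)%997=214 h(64,64)=(64*31+64)%997=54 -> [179, 333, 214, 54]
  L2: h(179,333)=(179*31+333)%997=897 h(214,54)=(214*31+54)%997=706 -> [897, 706]
  L3: h(897,706)=(897*31+706)%997=597 -> [597]
  root = 597 != target 530
Candidate C: set leaf[4] = 56 -> leaves = [68, 65, 75, 99, 56, 95, 64]
  L0: [68, 65, 75, 99, 56, 95, 64]
  L1: h(68,65)=(68*31+65)%997=179 h(75,99)=(75*31+99)%997=430 h(56,95)=(56*31+95)%997=834 h(64,64)=(64*31+64)%997=54 -> [179, 430, 834, 54]
  L2: h(179,430)=(179*31+430)%997=994 h(834,54)=(834*31+54)%997=983 -> [994, 983]
  L3: h(994,983)=(994*31+983)%997=890 -> [890]
  root = 890 != target 530
Candidate A produces the target root.

Answer: A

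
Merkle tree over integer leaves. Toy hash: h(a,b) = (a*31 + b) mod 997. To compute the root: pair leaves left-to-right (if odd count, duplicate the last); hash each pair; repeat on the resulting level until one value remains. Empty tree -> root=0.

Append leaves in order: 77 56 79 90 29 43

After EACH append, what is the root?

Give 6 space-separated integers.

Answer: 77 449 495 506 517 965

Derivation:
After append 77 (leaves=[77]):
  L0: [77]
  root=77
After append 56 (leaves=[77, 56]):
  L0: [77, 56]
  L1: h(77,56)=(77*31+56)%997=449 -> [449]
  root=449
After append 79 (leaves=[77, 56, 79]):
  L0: [77, 56, 79]
  L1: h(77,56)=(77*31+56)%997=449 h(79,79)=(79*31+79)%997=534 -> [449, 534]
  L2: h(449,534)=(449*31+534)%997=495 -> [495]
  root=495
After append 90 (leaves=[77, 56, 79, 90]):
  L0: [77, 56, 79, 90]
  L1: h(77,56)=(77*31+56)%997=449 h(79,90)=(79*31+90)%997=545 -> [449, 545]
  L2: h(449,545)=(449*31+545)%997=506 -> [506]
  root=506
After append 29 (leaves=[77, 56, 79, 90, 29]):
  L0: [77, 56, 79, 90, 29]
  L1: h(77,56)=(77*31+56)%997=449 h(79,90)=(79*31+90)%997=545 h(29,29)=(29*31+29)%997=928 -> [449, 545, 928]
  L2: h(449,545)=(449*31+545)%997=506 h(928,928)=(928*31+928)%997=783 -> [506, 783]
  L3: h(506,783)=(506*31+783)%997=517 -> [517]
  root=517
After append 43 (leaves=[77, 56, 79, 90, 29, 43]):
  L0: [77, 56, 79, 90, 29, 43]
  L1: h(77,56)=(77*31+56)%997=449 h(79,90)=(79*31+90)%997=545 h(29,43)=(29*31+43)%997=942 -> [449, 545, 942]
  L2: h(449,545)=(449*31+545)%997=506 h(942,942)=(942*31+942)%997=234 -> [506, 234]
  L3: h(506,234)=(506*31+234)%997=965 -> [965]
  root=965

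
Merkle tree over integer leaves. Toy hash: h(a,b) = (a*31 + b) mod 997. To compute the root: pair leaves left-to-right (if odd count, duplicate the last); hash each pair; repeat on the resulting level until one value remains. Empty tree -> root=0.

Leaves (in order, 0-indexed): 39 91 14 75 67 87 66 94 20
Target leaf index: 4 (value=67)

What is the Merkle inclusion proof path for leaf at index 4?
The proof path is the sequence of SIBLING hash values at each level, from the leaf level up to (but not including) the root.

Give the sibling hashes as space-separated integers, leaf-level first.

Answer: 87 146 929 331

Derivation:
L0 (leaves): [39, 91, 14, 75, 67, 87, 66, 94, 20], target index=4
L1: h(39,91)=(39*31+91)%997=303 [pair 0] h(14,75)=(14*31+75)%997=509 [pair 1] h(67,87)=(67*31+87)%997=170 [pair 2] h(66,94)=(66*31+94)%997=146 [pair 3] h(20,20)=(20*31+20)%997=640 [pair 4] -> [303, 509, 170, 146, 640]
  Sibling for proof at L0: 87
L2: h(303,509)=(303*31+509)%997=929 [pair 0] h(170,146)=(170*31+146)%997=431 [pair 1] h(640,640)=(640*31+640)%997=540 [pair 2] -> [929, 431, 540]
  Sibling for proof at L1: 146
L3: h(929,431)=(929*31+431)%997=317 [pair 0] h(540,540)=(540*31+540)%997=331 [pair 1] -> [317, 331]
  Sibling for proof at L2: 929
L4: h(317,331)=(317*31+331)%997=188 [pair 0] -> [188]
  Sibling for proof at L3: 331
Root: 188
Proof path (sibling hashes from leaf to root): [87, 146, 929, 331]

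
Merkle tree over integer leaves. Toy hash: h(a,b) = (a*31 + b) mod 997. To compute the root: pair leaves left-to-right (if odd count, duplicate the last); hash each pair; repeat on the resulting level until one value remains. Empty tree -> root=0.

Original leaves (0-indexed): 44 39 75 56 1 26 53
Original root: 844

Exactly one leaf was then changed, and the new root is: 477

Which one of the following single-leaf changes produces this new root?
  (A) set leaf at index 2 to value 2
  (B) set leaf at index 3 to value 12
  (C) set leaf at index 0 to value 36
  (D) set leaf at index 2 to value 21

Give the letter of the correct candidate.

Original leaves: [44, 39, 75, 56, 1, 26, 53]
Target new root: 477
Try each candidate change and compute the resulting root:
Candidate A: set leaf[2] = 2 -> leaves = [44, 39, 2, 56, 1, 26, 53]
  L0: [44, 39, 2, 56, 1, 26, 53]
  L1: h(44,39)=(44*31+39)%997=406 h(2,56)=(2*31+56)%997=118 h(1,26)=(1*31+26)%997=57 h(53,53)=(53*31+53)%997=699 -> [406, 118, 57, 699]
  L2: h(406,118)=(406*31+118)%997=740 h(57,699)=(57*31+699)%997=472 -> [740, 472]
  L3: h(740,472)=(740*31+472)%997=481 -> [481]
  root = 481 != target 477
Candidate B: set leaf[3] = 12 -> leaves = [44, 39, 75, 12, 1, 26, 53]
  L0: [44, 39, 75, 12, 1, 26, 53]
  L1: h(44,39)=(44*31+39)%997=406 h(75,12)=(75*31+12)%997=343 h(1,26)=(1*31+26)%997=57 h(53,53)=(53*31+53)%997=699 -> [406, 343, 57, 699]
  L2: h(406,343)=(406*31+343)%997=965 h(57,699)=(57*31+699)%997=472 -> [965, 472]
  L3: h(965,472)=(965*31+472)%997=477 -> [477]
  root = 477 == target 477  ** MATCH **
Candidate C: set leaf[0] = 36 -> leaves = [36, 39, 75, 56, 1, 26, 53]
  L0: [36, 39, 75, 56, 1, 26, 53]
  L1: h(36,39)=(36*31+39)%997=158 h(75,56)=(75*31+56)%997=387 h(1,26)=(1*31+26)%997=57 h(53,53)=(53*31+53)%997=699 -> [158, 387, 57, 699]
  L2: h(158,387)=(158*31+387)%997=300 h(57,699)=(57*31+699)%997=472 -> [300, 472]
  L3: h(300,472)=(300*31+472)%997=799 -> [799]
  root = 799 != target 477
Candidate D: set leaf[2] = 21 -> leaves = [44, 39, 21, 56, 1, 26, 53]
  L0: [44, 39, 21, 56, 1, 26, 53]
  L1: h(44,39)=(44*31+39)%997=406 h(21,56)=(21*31+56)%997=707 h(1,26)=(1*31+26)%997=57 h(53,53)=(53*31+53)%997=699 -> [406, 707, 57, 699]
  L2: h(406,707)=(406*31+707)%997=332 h(57,699)=(57*31+699)%997=472 -> [332, 472]
  L3: h(332,472)=(332*31+472)%997=794 -> [794]
  root = 794 != target 477
Candidate B produces the target root.

Answer: B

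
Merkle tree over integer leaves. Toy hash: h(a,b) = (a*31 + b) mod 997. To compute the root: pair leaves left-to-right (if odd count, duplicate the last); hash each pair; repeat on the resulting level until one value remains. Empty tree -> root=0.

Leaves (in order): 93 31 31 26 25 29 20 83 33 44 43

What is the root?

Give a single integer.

L0: [93, 31, 31, 26, 25, 29, 20, 83, 33, 44, 43]
L1: h(93,31)=(93*31+31)%997=920 h(31,26)=(31*31+26)%997=987 h(25,29)=(25*31+29)%997=804 h(20,83)=(20*31+83)%997=703 h(33,44)=(33*31+44)%997=70 h(43,43)=(43*31+43)%997=379 -> [920, 987, 804, 703, 70, 379]
L2: h(920,987)=(920*31+987)%997=594 h(804,703)=(804*31+703)%997=702 h(70,379)=(70*31+379)%997=555 -> [594, 702, 555]
L3: h(594,702)=(594*31+702)%997=173 h(555,555)=(555*31+555)%997=811 -> [173, 811]
L4: h(173,811)=(173*31+811)%997=192 -> [192]

Answer: 192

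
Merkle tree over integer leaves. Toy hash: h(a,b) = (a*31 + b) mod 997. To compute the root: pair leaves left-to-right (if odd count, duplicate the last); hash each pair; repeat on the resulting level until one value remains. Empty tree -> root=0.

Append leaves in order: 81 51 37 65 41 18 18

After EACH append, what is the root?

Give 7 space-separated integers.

After append 81 (leaves=[81]):
  L0: [81]
  root=81
After append 51 (leaves=[81, 51]):
  L0: [81, 51]
  L1: h(81,51)=(81*31+51)%997=568 -> [568]
  root=568
After append 37 (leaves=[81, 51, 37]):
  L0: [81, 51, 37]
  L1: h(81,51)=(81*31+51)%997=568 h(37,37)=(37*31+37)%997=187 -> [568, 187]
  L2: h(568,187)=(568*31+187)%997=846 -> [846]
  root=846
After append 65 (leaves=[81, 51, 37, 65]):
  L0: [81, 51, 37, 65]
  L1: h(81,51)=(81*31+51)%997=568 h(37,65)=(37*31+65)%997=215 -> [568, 215]
  L2: h(568,215)=(568*31+215)%997=874 -> [874]
  root=874
After append 41 (leaves=[81, 51, 37, 65, 41]):
  L0: [81, 51, 37, 65, 41]
  L1: h(81,51)=(81*31+51)%997=568 h(37,65)=(37*31+65)%997=215 h(41,41)=(41*31+41)%997=315 -> [568, 215, 315]
  L2: h(568,215)=(568*31+215)%997=874 h(315,315)=(315*31+315)%997=110 -> [874, 110]
  L3: h(874,110)=(874*31+110)%997=285 -> [285]
  root=285
After append 18 (leaves=[81, 51, 37, 65, 41, 18]):
  L0: [81, 51, 37, 65, 41, 18]
  L1: h(81,51)=(81*31+51)%997=568 h(37,65)=(37*31+65)%997=215 h(41,18)=(41*31+18)%997=292 -> [568, 215, 292]
  L2: h(568,215)=(568*31+215)%997=874 h(292,292)=(292*31+292)%997=371 -> [874, 371]
  L3: h(874,371)=(874*31+371)%997=546 -> [546]
  root=546
After append 18 (leaves=[81, 51, 37, 65, 41, 18, 18]):
  L0: [81, 51, 37, 65, 41, 18, 18]
  L1: h(81,51)=(81*31+51)%997=568 h(37,65)=(37*31+65)%997=215 h(41,18)=(41*31+18)%997=292 h(18,18)=(18*31+18)%997=576 -> [568, 215, 292, 576]
  L2: h(568,215)=(568*31+215)%997=874 h(292,576)=(292*31+576)%997=655 -> [874, 655]
  L3: h(874,655)=(874*31+655)%997=830 -> [830]
  root=830

Answer: 81 568 846 874 285 546 830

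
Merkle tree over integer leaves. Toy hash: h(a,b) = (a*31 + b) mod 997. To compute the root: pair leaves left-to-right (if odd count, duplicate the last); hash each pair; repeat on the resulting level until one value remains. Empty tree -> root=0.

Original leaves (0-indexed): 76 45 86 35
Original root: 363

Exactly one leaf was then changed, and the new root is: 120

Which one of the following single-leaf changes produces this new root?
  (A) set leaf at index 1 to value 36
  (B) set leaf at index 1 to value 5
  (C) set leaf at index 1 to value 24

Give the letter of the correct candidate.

Original leaves: [76, 45, 86, 35]
Target new root: 120
Try each candidate change and compute the resulting root:
Candidate A: set leaf[1] = 36 -> leaves = [76, 36, 86, 35]
  L0: [76, 36, 86, 35]
  L1: h(76,36)=(76*31+36)%997=398 h(86,35)=(86*31+35)%997=707 -> [398, 707]
  L2: h(398,707)=(398*31+707)%997=84 -> [84]
  root = 84 != target 120
Candidate B: set leaf[1] = 5 -> leaves = [76, 5, 86, 35]
  L0: [76, 5, 86, 35]
  L1: h(76,5)=(76*31+5)%997=367 h(86,35)=(86*31+35)%997=707 -> [367, 707]
  L2: h(367,707)=(367*31+707)%997=120 -> [120]
  root = 120 == target 120  ** MATCH **
Candidate C: set leaf[1] = 24 -> leaves = [76, 24, 86, 35]
  L0: [76, 24, 86, 35]
  L1: h(76,24)=(76*31+24)%997=386 h(86,35)=(86*31+35)%997=707 -> [386, 707]
  L2: h(386,707)=(386*31+707)%997=709 -> [709]
  root = 709 != target 120
Candidate B produces the target root.

Answer: B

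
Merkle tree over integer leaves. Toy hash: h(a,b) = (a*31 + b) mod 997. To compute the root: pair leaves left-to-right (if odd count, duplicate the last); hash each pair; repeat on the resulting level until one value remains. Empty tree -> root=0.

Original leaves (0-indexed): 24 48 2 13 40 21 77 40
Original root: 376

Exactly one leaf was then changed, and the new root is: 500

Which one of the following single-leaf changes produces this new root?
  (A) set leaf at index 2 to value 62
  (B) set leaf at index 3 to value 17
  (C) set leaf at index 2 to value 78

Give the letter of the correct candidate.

Answer: B

Derivation:
Original leaves: [24, 48, 2, 13, 40, 21, 77, 40]
Target new root: 500
Try each candidate change and compute the resulting root:
Candidate A: set leaf[2] = 62 -> leaves = [24, 48, 62, 13, 40, 21, 77, 40]
  L0: [24, 48, 62, 13, 40, 21, 77, 40]
  L1: h(24,48)=(24*31+48)%997=792 h(62,13)=(62*31+13)%997=938 h(40,21)=(40*31+21)%997=264 h(77,40)=(77*31+40)%997=433 -> [792, 938, 264, 433]
  L2: h(792,938)=(792*31+938)%997=565 h(264,433)=(264*31+433)%997=641 -> [565, 641]
  L3: h(565,641)=(565*31+641)%997=210 -> [210]
  root = 210 != target 500
Candidate B: set leaf[3] = 17 -> leaves = [24, 48, 2, 17, 40, 21, 77, 40]
  L0: [24, 48, 2, 17, 40, 21, 77, 40]
  L1: h(24,48)=(24*31+48)%997=792 h(2,17)=(2*31+17)%997=79 h(40,21)=(40*31+21)%997=264 h(77,40)=(77*31+40)%997=433 -> [792, 79, 264, 433]
  L2: h(792,79)=(792*31+79)%997=703 h(264,433)=(264*31+433)%997=641 -> [703, 641]
  L3: h(703,641)=(703*31+641)%997=500 -> [500]
  root = 500 == target 500  ** MATCH **
Candidate C: set leaf[2] = 78 -> leaves = [24, 48, 78, 13, 40, 21, 77, 40]
  L0: [24, 48, 78, 13, 40, 21, 77, 40]
  L1: h(24,48)=(24*31+48)%997=792 h(78,13)=(78*31+13)%997=437 h(40,21)=(40*31+21)%997=264 h(77,40)=(77*31+40)%997=433 -> [792, 437, 264, 433]
  L2: h(792,437)=(792*31+437)%997=64 h(264,433)=(264*31+433)%997=641 -> [64, 641]
  L3: h(64,641)=(64*31+641)%997=631 -> [631]
  root = 631 != target 500
Candidate B produces the target root.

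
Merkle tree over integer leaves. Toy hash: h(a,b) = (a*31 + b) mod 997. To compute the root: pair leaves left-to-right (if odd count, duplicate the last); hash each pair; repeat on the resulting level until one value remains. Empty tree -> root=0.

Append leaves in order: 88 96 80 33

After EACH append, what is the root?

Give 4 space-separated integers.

After append 88 (leaves=[88]):
  L0: [88]
  root=88
After append 96 (leaves=[88, 96]):
  L0: [88, 96]
  L1: h(88,96)=(88*31+96)%997=830 -> [830]
  root=830
After append 80 (leaves=[88, 96, 80]):
  L0: [88, 96, 80]
  L1: h(88,96)=(88*31+96)%997=830 h(80,80)=(80*31+80)%997=566 -> [830, 566]
  L2: h(830,566)=(830*31+566)%997=374 -> [374]
  root=374
After append 33 (leaves=[88, 96, 80, 33]):
  L0: [88, 96, 80, 33]
  L1: h(88,96)=(88*31+96)%997=830 h(80,33)=(80*31+33)%997=519 -> [830, 519]
  L2: h(830,519)=(830*31+519)%997=327 -> [327]
  root=327

Answer: 88 830 374 327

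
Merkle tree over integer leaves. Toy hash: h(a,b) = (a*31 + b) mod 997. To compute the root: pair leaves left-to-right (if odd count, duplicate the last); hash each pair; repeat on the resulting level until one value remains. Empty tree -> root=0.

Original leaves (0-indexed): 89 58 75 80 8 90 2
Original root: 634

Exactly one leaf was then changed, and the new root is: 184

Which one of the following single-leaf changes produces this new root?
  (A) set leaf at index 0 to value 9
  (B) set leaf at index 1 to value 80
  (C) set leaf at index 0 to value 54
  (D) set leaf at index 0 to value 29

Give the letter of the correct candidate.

Answer: A

Derivation:
Original leaves: [89, 58, 75, 80, 8, 90, 2]
Target new root: 184
Try each candidate change and compute the resulting root:
Candidate A: set leaf[0] = 9 -> leaves = [9, 58, 75, 80, 8, 90, 2]
  L0: [9, 58, 75, 80, 8, 90, 2]
  L1: h(9,58)=(9*31+58)%997=337 h(75,80)=(75*31+80)%997=411 h(8,90)=(8*31+90)%997=338 h(2,2)=(2*31+2)%997=64 -> [337, 411, 338, 64]
  L2: h(337,411)=(337*31+411)%997=888 h(338,64)=(338*31+64)%997=572 -> [888, 572]
  L3: h(888,572)=(888*31+572)%997=184 -> [184]
  root = 184 == target 184  ** MATCH **
Candidate B: set leaf[1] = 80 -> leaves = [89, 80, 75, 80, 8, 90, 2]
  L0: [89, 80, 75, 80, 8, 90, 2]
  L1: h(89,80)=(89*31+80)%997=845 h(75,80)=(75*31+80)%997=411 h(8,90)=(8*31+90)%997=338 h(2,2)=(2*31+2)%997=64 -> [845, 411, 338, 64]
  L2: h(845,411)=(845*31+411)%997=684 h(338,64)=(338*31+64)%997=572 -> [684, 572]
  L3: h(684,572)=(684*31+572)%997=839 -> [839]
  root = 839 != target 184
Candidate C: set leaf[0] = 54 -> leaves = [54, 58, 75, 80, 8, 90, 2]
  L0: [54, 58, 75, 80, 8, 90, 2]
  L1: h(54,58)=(54*31+58)%997=735 h(75,80)=(75*31+80)%997=411 h(8,90)=(8*31+90)%997=338 h(2,2)=(2*31+2)%997=64 -> [735, 411, 338, 64]
  L2: h(735,411)=(735*31+411)%997=265 h(338,64)=(338*31+64)%997=572 -> [265, 572]
  L3: h(265,572)=(265*31+572)%997=811 -> [811]
  root = 811 != target 184
Candidate D: set leaf[0] = 29 -> leaves = [29, 58, 75, 80, 8, 90, 2]
  L0: [29, 58, 75, 80, 8, 90, 2]
  L1: h(29,58)=(29*31+58)%997=957 h(75,80)=(75*31+80)%997=411 h(8,90)=(8*31+90)%997=338 h(2,2)=(2*31+2)%997=64 -> [957, 411, 338, 64]
  L2: h(957,411)=(957*31+411)%997=168 h(338,64)=(338*31+64)%997=572 -> [168, 572]
  L3: h(168,572)=(168*31+572)%997=795 -> [795]
  root = 795 != target 184
Candidate A produces the target root.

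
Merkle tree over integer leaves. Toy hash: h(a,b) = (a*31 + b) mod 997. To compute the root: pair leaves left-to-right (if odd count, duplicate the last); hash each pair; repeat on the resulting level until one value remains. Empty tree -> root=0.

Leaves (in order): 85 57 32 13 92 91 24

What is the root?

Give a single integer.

L0: [85, 57, 32, 13, 92, 91, 24]
L1: h(85,57)=(85*31+57)%997=698 h(32,13)=(32*31+13)%997=8 h(92,91)=(92*31+91)%997=949 h(24,24)=(24*31+24)%997=768 -> [698, 8, 949, 768]
L2: h(698,8)=(698*31+8)%997=709 h(949,768)=(949*31+768)%997=277 -> [709, 277]
L3: h(709,277)=(709*31+277)%997=322 -> [322]

Answer: 322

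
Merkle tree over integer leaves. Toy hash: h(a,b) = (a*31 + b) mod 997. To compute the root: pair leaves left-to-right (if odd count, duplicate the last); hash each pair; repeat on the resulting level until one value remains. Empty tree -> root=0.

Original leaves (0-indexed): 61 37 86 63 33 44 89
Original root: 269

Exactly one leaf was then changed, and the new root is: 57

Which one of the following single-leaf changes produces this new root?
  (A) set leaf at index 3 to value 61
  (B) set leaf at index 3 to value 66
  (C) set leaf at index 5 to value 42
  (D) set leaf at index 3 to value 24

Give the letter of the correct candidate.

Answer: D

Derivation:
Original leaves: [61, 37, 86, 63, 33, 44, 89]
Target new root: 57
Try each candidate change and compute the resulting root:
Candidate A: set leaf[3] = 61 -> leaves = [61, 37, 86, 61, 33, 44, 89]
  L0: [61, 37, 86, 61, 33, 44, 89]
  L1: h(61,37)=(61*31+37)%997=931 h(86,61)=(86*31+61)%997=733 h(33,44)=(33*31+44)%997=70 h(89,89)=(89*31+89)%997=854 -> [931, 733, 70, 854]
  L2: h(931,733)=(931*31+733)%997=681 h(70,854)=(70*31+854)%997=33 -> [681, 33]
  L3: h(681,33)=(681*31+33)%997=207 -> [207]
  root = 207 != target 57
Candidate B: set leaf[3] = 66 -> leaves = [61, 37, 86, 66, 33, 44, 89]
  L0: [61, 37, 86, 66, 33, 44, 89]
  L1: h(61,37)=(61*31+37)%997=931 h(86,66)=(86*31+66)%997=738 h(33,44)=(33*31+44)%997=70 h(89,89)=(89*31+89)%997=854 -> [931, 738, 70, 854]
  L2: h(931,738)=(931*31+738)%997=686 h(70,854)=(70*31+854)%997=33 -> [686, 33]
  L3: h(686,33)=(686*31+33)%997=362 -> [362]
  root = 362 != target 57
Candidate C: set leaf[5] = 42 -> leaves = [61, 37, 86, 63, 33, 42, 89]
  L0: [61, 37, 86, 63, 33, 42, 89]
  L1: h(61,37)=(61*31+37)%997=931 h(86,63)=(86*31+63)%997=735 h(33,42)=(33*31+42)%997=68 h(89,89)=(89*31+89)%997=854 -> [931, 735, 68, 854]
  L2: h(931,735)=(931*31+735)%997=683 h(68,854)=(68*31+854)%997=968 -> [683, 968]
  L3: h(683,968)=(683*31+968)%997=207 -> [207]
  root = 207 != target 57
Candidate D: set leaf[3] = 24 -> leaves = [61, 37, 86, 24, 33, 44, 89]
  L0: [61, 37, 86, 24, 33, 44, 89]
  L1: h(61,37)=(61*31+37)%997=931 h(86,24)=(86*31+24)%997=696 h(33,44)=(33*31+44)%997=70 h(89,89)=(89*31+89)%997=854 -> [931, 696, 70, 854]
  L2: h(931,696)=(931*31+696)%997=644 h(70,854)=(70*31+854)%997=33 -> [644, 33]
  L3: h(644,33)=(644*31+33)%997=57 -> [57]
  root = 57 == target 57  ** MATCH **
Candidate D produces the target root.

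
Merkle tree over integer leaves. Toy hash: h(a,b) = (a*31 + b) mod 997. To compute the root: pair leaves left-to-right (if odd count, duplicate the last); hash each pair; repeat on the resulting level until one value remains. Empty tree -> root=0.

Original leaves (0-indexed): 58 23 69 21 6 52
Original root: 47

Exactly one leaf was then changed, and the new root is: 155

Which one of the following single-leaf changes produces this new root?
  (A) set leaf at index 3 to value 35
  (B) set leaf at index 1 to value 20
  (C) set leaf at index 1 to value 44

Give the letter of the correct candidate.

Original leaves: [58, 23, 69, 21, 6, 52]
Target new root: 155
Try each candidate change and compute the resulting root:
Candidate A: set leaf[3] = 35 -> leaves = [58, 23, 69, 35, 6, 52]
  L0: [58, 23, 69, 35, 6, 52]
  L1: h(58,23)=(58*31+23)%997=824 h(69,35)=(69*31+35)%997=180 h(6,52)=(6*31+52)%997=238 -> [824, 180, 238]
  L2: h(824,180)=(824*31+180)%997=799 h(238,238)=(238*31+238)%997=637 -> [799, 637]
  L3: h(799,637)=(799*31+637)%997=481 -> [481]
  root = 481 != target 155
Candidate B: set leaf[1] = 20 -> leaves = [58, 20, 69, 21, 6, 52]
  L0: [58, 20, 69, 21, 6, 52]
  L1: h(58,20)=(58*31+20)%997=821 h(69,21)=(69*31+21)%997=166 h(6,52)=(6*31+52)%997=238 -> [821, 166, 238]
  L2: h(821,166)=(821*31+166)%997=692 h(238,238)=(238*31+238)%997=637 -> [692, 637]
  L3: h(692,637)=(692*31+637)%997=155 -> [155]
  root = 155 == target 155  ** MATCH **
Candidate C: set leaf[1] = 44 -> leaves = [58, 44, 69, 21, 6, 52]
  L0: [58, 44, 69, 21, 6, 52]
  L1: h(58,44)=(58*31+44)%997=845 h(69,21)=(69*31+21)%997=166 h(6,52)=(6*31+52)%997=238 -> [845, 166, 238]
  L2: h(845,166)=(845*31+166)%997=439 h(238,238)=(238*31+238)%997=637 -> [439, 637]
  L3: h(439,637)=(439*31+637)%997=288 -> [288]
  root = 288 != target 155
Candidate B produces the target root.

Answer: B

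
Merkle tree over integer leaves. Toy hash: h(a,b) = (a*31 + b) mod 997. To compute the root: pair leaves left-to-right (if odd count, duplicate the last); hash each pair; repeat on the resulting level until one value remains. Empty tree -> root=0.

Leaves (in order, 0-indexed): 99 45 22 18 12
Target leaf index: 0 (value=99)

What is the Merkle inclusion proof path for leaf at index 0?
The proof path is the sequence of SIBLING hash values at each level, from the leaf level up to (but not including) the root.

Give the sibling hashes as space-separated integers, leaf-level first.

L0 (leaves): [99, 45, 22, 18, 12], target index=0
L1: h(99,45)=(99*31+45)%997=123 [pair 0] h(22,18)=(22*31+18)%997=700 [pair 1] h(12,12)=(12*31+12)%997=384 [pair 2] -> [123, 700, 384]
  Sibling for proof at L0: 45
L2: h(123,700)=(123*31+700)%997=525 [pair 0] h(384,384)=(384*31+384)%997=324 [pair 1] -> [525, 324]
  Sibling for proof at L1: 700
L3: h(525,324)=(525*31+324)%997=647 [pair 0] -> [647]
  Sibling for proof at L2: 324
Root: 647
Proof path (sibling hashes from leaf to root): [45, 700, 324]

Answer: 45 700 324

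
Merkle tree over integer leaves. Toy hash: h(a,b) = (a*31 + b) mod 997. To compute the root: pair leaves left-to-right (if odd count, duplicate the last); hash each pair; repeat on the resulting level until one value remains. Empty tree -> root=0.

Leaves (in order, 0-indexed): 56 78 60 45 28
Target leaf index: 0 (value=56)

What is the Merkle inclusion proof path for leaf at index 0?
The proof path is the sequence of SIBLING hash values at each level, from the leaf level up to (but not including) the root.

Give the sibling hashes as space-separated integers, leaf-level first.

L0 (leaves): [56, 78, 60, 45, 28], target index=0
L1: h(56,78)=(56*31+78)%997=817 [pair 0] h(60,45)=(60*31+45)%997=908 [pair 1] h(28,28)=(28*31+28)%997=896 [pair 2] -> [817, 908, 896]
  Sibling for proof at L0: 78
L2: h(817,908)=(817*31+908)%997=313 [pair 0] h(896,896)=(896*31+896)%997=756 [pair 1] -> [313, 756]
  Sibling for proof at L1: 908
L3: h(313,756)=(313*31+756)%997=489 [pair 0] -> [489]
  Sibling for proof at L2: 756
Root: 489
Proof path (sibling hashes from leaf to root): [78, 908, 756]

Answer: 78 908 756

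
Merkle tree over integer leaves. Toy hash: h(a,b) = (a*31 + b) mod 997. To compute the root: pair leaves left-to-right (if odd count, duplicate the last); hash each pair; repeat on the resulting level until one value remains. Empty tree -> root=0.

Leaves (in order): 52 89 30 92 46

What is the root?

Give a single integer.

Answer: 601

Derivation:
L0: [52, 89, 30, 92, 46]
L1: h(52,89)=(52*31+89)%997=704 h(30,92)=(30*31+92)%997=25 h(46,46)=(46*31+46)%997=475 -> [704, 25, 475]
L2: h(704,25)=(704*31+25)%997=912 h(475,475)=(475*31+475)%997=245 -> [912, 245]
L3: h(912,245)=(912*31+245)%997=601 -> [601]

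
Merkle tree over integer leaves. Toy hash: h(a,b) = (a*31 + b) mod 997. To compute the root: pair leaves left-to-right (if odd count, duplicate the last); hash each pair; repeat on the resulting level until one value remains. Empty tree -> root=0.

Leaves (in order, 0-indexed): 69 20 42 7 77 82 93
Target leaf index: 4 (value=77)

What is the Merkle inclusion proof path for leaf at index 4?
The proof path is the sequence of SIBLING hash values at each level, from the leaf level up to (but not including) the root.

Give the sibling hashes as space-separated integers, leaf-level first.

L0 (leaves): [69, 20, 42, 7, 77, 82, 93], target index=4
L1: h(69,20)=(69*31+20)%997=165 [pair 0] h(42,7)=(42*31+7)%997=312 [pair 1] h(77,82)=(77*31+82)%997=475 [pair 2] h(93,93)=(93*31+93)%997=982 [pair 3] -> [165, 312, 475, 982]
  Sibling for proof at L0: 82
L2: h(165,312)=(165*31+312)%997=442 [pair 0] h(475,982)=(475*31+982)%997=752 [pair 1] -> [442, 752]
  Sibling for proof at L1: 982
L3: h(442,752)=(442*31+752)%997=496 [pair 0] -> [496]
  Sibling for proof at L2: 442
Root: 496
Proof path (sibling hashes from leaf to root): [82, 982, 442]

Answer: 82 982 442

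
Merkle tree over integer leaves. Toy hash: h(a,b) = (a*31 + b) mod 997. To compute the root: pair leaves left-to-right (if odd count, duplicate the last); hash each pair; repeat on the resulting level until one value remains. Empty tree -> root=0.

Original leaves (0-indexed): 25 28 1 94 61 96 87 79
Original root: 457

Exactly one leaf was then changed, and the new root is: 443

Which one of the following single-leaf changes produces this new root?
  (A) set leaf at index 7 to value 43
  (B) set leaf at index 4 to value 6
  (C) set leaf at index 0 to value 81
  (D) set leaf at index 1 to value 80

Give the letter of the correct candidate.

Original leaves: [25, 28, 1, 94, 61, 96, 87, 79]
Target new root: 443
Try each candidate change and compute the resulting root:
Candidate A: set leaf[7] = 43 -> leaves = [25, 28, 1, 94, 61, 96, 87, 43]
  L0: [25, 28, 1, 94, 61, 96, 87, 43]
  L1: h(25,28)=(25*31+28)%997=803 h(1,94)=(1*31+94)%997=125 h(61,96)=(61*31+96)%997=990 h(87,43)=(87*31+43)%997=746 -> [803, 125, 990, 746]
  L2: h(803,125)=(803*31+125)%997=93 h(990,746)=(990*31+746)%997=529 -> [93, 529]
  L3: h(93,529)=(93*31+529)%997=421 -> [421]
  root = 421 != target 443
Candidate B: set leaf[4] = 6 -> leaves = [25, 28, 1, 94, 6, 96, 87, 79]
  L0: [25, 28, 1, 94, 6, 96, 87, 79]
  L1: h(25,28)=(25*31+28)%997=803 h(1,94)=(1*31+94)%997=125 h(6,96)=(6*31+96)%997=282 h(87,79)=(87*31+79)%997=782 -> [803, 125, 282, 782]
  L2: h(803,125)=(803*31+125)%997=93 h(282,782)=(282*31+782)%997=551 -> [93, 551]
  L3: h(93,551)=(93*31+551)%997=443 -> [443]
  root = 443 == target 443  ** MATCH **
Candidate C: set leaf[0] = 81 -> leaves = [81, 28, 1, 94, 61, 96, 87, 79]
  L0: [81, 28, 1, 94, 61, 96, 87, 79]
  L1: h(81,28)=(81*31+28)%997=545 h(1,94)=(1*31+94)%997=125 h(61,96)=(61*31+96)%997=990 h(87,79)=(87*31+79)%997=782 -> [545, 125, 990, 782]
  L2: h(545,125)=(545*31+125)%997=71 h(990,782)=(990*31+782)%997=565 -> [71, 565]
  L3: h(71,565)=(71*31+565)%997=772 -> [772]
  root = 772 != target 443
Candidate D: set leaf[1] = 80 -> leaves = [25, 80, 1, 94, 61, 96, 87, 79]
  L0: [25, 80, 1, 94, 61, 96, 87, 79]
  L1: h(25,80)=(25*31+80)%997=855 h(1,94)=(1*31+94)%997=125 h(61,96)=(61*31+96)%997=990 h(87,79)=(87*31+79)%997=782 -> [855, 125, 990, 782]
  L2: h(855,125)=(855*31+125)%997=708 h(990,782)=(990*31+782)%997=565 -> [708, 565]
  L3: h(708,565)=(708*31+565)%997=579 -> [579]
  root = 579 != target 443
Candidate B produces the target root.

Answer: B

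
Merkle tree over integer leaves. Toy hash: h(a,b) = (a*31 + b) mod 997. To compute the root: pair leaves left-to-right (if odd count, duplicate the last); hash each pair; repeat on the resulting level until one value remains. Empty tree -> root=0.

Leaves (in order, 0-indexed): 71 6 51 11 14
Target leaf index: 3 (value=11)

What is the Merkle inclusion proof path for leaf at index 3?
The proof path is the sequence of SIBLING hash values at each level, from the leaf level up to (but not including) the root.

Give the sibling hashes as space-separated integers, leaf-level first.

Answer: 51 213 378

Derivation:
L0 (leaves): [71, 6, 51, 11, 14], target index=3
L1: h(71,6)=(71*31+6)%997=213 [pair 0] h(51,11)=(51*31+11)%997=595 [pair 1] h(14,14)=(14*31+14)%997=448 [pair 2] -> [213, 595, 448]
  Sibling for proof at L0: 51
L2: h(213,595)=(213*31+595)%997=219 [pair 0] h(448,448)=(448*31+448)%997=378 [pair 1] -> [219, 378]
  Sibling for proof at L1: 213
L3: h(219,378)=(219*31+378)%997=188 [pair 0] -> [188]
  Sibling for proof at L2: 378
Root: 188
Proof path (sibling hashes from leaf to root): [51, 213, 378]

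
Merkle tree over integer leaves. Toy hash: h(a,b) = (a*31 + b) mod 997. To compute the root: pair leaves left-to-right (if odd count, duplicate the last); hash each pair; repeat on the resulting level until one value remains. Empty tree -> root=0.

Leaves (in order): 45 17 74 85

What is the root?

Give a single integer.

L0: [45, 17, 74, 85]
L1: h(45,17)=(45*31+17)%997=415 h(74,85)=(74*31+85)%997=385 -> [415, 385]
L2: h(415,385)=(415*31+385)%997=289 -> [289]

Answer: 289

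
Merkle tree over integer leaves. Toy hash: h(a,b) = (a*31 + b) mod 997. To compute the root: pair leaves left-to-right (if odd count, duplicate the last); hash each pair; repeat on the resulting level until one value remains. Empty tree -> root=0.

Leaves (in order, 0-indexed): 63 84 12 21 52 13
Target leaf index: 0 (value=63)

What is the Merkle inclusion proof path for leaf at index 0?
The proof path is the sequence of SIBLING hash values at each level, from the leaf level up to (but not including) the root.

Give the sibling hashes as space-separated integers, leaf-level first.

Answer: 84 393 156

Derivation:
L0 (leaves): [63, 84, 12, 21, 52, 13], target index=0
L1: h(63,84)=(63*31+84)%997=43 [pair 0] h(12,21)=(12*31+21)%997=393 [pair 1] h(52,13)=(52*31+13)%997=628 [pair 2] -> [43, 393, 628]
  Sibling for proof at L0: 84
L2: h(43,393)=(43*31+393)%997=729 [pair 0] h(628,628)=(628*31+628)%997=156 [pair 1] -> [729, 156]
  Sibling for proof at L1: 393
L3: h(729,156)=(729*31+156)%997=821 [pair 0] -> [821]
  Sibling for proof at L2: 156
Root: 821
Proof path (sibling hashes from leaf to root): [84, 393, 156]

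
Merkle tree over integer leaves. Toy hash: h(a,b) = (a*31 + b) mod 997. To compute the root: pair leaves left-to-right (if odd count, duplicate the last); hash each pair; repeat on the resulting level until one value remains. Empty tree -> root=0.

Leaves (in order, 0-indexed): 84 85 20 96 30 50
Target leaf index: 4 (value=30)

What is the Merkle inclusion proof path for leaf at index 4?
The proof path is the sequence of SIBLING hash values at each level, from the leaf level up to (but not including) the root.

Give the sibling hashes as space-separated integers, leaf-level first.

Answer: 50 980 327

Derivation:
L0 (leaves): [84, 85, 20, 96, 30, 50], target index=4
L1: h(84,85)=(84*31+85)%997=695 [pair 0] h(20,96)=(20*31+96)%997=716 [pair 1] h(30,50)=(30*31+50)%997=980 [pair 2] -> [695, 716, 980]
  Sibling for proof at L0: 50
L2: h(695,716)=(695*31+716)%997=327 [pair 0] h(980,980)=(980*31+980)%997=453 [pair 1] -> [327, 453]
  Sibling for proof at L1: 980
L3: h(327,453)=(327*31+453)%997=620 [pair 0] -> [620]
  Sibling for proof at L2: 327
Root: 620
Proof path (sibling hashes from leaf to root): [50, 980, 327]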